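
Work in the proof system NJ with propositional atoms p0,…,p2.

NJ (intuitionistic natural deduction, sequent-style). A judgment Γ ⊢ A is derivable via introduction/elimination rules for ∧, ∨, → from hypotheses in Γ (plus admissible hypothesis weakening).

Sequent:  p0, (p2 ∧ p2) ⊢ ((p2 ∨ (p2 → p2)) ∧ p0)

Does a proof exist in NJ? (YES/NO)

Derivation (root first):
[Wk] p0, (p2 ∧ p2) ⊢ ((p2 ∨ (p2 → p2)) ∧ p0)
  [∧I] p0 ⊢ ((p2 ∨ (p2 → p2)) ∧ p0)
    [∨I₂]  ⊢ (p2 ∨ (p2 → p2))
      [→I]  ⊢ (p2 → p2)
        [Ax] p2 ⊢ p2
    [Ax] p0 ⊢ p0

Result: YES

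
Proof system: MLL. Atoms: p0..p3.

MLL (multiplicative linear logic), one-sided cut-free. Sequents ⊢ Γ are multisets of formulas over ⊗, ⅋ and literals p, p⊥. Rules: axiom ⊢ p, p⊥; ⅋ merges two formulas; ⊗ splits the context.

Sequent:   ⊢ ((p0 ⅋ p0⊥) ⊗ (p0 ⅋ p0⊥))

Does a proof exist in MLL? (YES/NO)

Derivation (root first):
[⊗]  ⊢ ((p0 ⅋ p0⊥) ⊗ (p0 ⅋ p0⊥))
  [⅋]  ⊢ (p0 ⅋ p0⊥)
    [Ax]  ⊢ p0, p0⊥
  [⅋]  ⊢ (p0 ⅋ p0⊥)
    [Ax]  ⊢ p0, p0⊥

Result: YES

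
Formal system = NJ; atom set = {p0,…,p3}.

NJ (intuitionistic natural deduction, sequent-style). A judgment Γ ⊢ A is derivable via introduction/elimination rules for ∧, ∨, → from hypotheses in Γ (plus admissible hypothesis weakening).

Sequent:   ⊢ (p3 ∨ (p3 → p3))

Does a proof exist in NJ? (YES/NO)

Derivation trace:
[∨I₂]  ⊢ (p3 ∨ (p3 → p3))
  [→I]  ⊢ (p3 → p3)
    [Ax] p3 ⊢ p3

Result: YES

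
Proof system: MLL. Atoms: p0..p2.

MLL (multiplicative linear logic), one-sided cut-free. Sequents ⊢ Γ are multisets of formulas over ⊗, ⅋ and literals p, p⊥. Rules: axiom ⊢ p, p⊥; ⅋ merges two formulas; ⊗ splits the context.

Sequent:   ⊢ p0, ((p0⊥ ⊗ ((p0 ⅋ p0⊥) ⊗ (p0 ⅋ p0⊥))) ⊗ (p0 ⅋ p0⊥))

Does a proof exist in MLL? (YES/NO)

Derivation (root first):
[⊗]  ⊢ p0, ((p0⊥ ⊗ ((p0 ⅋ p0⊥) ⊗ (p0 ⅋ p0⊥))) ⊗ (p0 ⅋ p0⊥))
  [⊗]  ⊢ p0, (p0⊥ ⊗ ((p0 ⅋ p0⊥) ⊗ (p0 ⅋ p0⊥)))
    [Ax]  ⊢ p0, p0⊥
    [⊗]  ⊢ ((p0 ⅋ p0⊥) ⊗ (p0 ⅋ p0⊥))
      [⅋]  ⊢ (p0 ⅋ p0⊥)
        [Ax]  ⊢ p0, p0⊥
      [⅋]  ⊢ (p0 ⅋ p0⊥)
        [Ax]  ⊢ p0, p0⊥
  [⅋]  ⊢ (p0 ⅋ p0⊥)
    [Ax]  ⊢ p0, p0⊥

Result: YES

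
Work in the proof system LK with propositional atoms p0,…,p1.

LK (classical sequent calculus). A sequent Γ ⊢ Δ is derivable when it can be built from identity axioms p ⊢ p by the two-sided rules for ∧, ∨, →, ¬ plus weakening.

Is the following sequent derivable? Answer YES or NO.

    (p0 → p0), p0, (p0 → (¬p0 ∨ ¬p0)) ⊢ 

Derivation trace:
[→L] (p0 → p0), p0, (p0 → (¬p0 ∨ ¬p0)) ⊢ 
  [→L] p0, (p0 → p0) ⊢ p0
    [Ax] p0 ⊢ p0
    [Ax] p0 ⊢ p0
  [∨L] p0, (¬p0 ∨ ¬p0) ⊢ 
    [¬L] p0, ¬p0 ⊢ 
      [Ax] p0 ⊢ p0
    [¬L] p0, ¬p0 ⊢ 
      [Ax] p0 ⊢ p0

Result: YES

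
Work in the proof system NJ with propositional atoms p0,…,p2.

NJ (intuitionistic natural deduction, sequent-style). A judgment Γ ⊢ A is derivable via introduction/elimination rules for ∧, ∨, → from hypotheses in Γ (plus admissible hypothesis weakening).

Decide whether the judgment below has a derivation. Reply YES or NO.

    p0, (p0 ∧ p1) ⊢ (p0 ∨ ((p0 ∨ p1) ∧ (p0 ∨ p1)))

Derivation trace:
[Wk] p0, (p0 ∧ p1) ⊢ (p0 ∨ ((p0 ∨ p1) ∧ (p0 ∨ p1)))
  [∨I₂] p0 ⊢ (p0 ∨ ((p0 ∨ p1) ∧ (p0 ∨ p1)))
    [∧I] p0 ⊢ ((p0 ∨ p1) ∧ (p0 ∨ p1))
      [∨I₁] p0 ⊢ (p0 ∨ p1)
        [Ax] p0 ⊢ p0
      [∨I₁] p0 ⊢ (p0 ∨ p1)
        [Ax] p0 ⊢ p0

Result: YES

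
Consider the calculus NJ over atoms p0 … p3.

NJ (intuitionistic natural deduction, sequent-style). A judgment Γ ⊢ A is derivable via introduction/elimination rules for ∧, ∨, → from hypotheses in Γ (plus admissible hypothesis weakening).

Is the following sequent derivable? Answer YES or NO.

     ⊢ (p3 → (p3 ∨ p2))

Derivation trace:
[→I]  ⊢ (p3 → (p3 ∨ p2))
  [∨I₁] p3 ⊢ (p3 ∨ p2)
    [Ax] p3 ⊢ p3

Result: YES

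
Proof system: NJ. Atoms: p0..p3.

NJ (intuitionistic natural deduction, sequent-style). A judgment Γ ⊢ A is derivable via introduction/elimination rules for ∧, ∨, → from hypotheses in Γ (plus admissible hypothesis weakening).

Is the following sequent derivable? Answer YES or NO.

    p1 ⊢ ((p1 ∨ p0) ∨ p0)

Derivation trace:
[∨I₁] p1 ⊢ ((p1 ∨ p0) ∨ p0)
  [∨I₁] p1 ⊢ (p1 ∨ p0)
    [Ax] p1 ⊢ p1

Result: YES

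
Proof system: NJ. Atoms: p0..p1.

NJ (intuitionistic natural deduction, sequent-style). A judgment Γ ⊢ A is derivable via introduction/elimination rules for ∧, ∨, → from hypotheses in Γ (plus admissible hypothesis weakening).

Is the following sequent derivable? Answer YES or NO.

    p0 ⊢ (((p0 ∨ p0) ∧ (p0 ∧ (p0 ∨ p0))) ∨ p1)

Derivation (root first):
[∨I₁] p0 ⊢ (((p0 ∨ p0) ∧ (p0 ∧ (p0 ∨ p0))) ∨ p1)
  [∧I] p0 ⊢ ((p0 ∨ p0) ∧ (p0 ∧ (p0 ∨ p0)))
    [∨I₂] p0 ⊢ (p0 ∨ p0)
      [Ax] p0 ⊢ p0
    [∧I] p0 ⊢ (p0 ∧ (p0 ∨ p0))
      [Ax] p0 ⊢ p0
      [∨I₂] p0 ⊢ (p0 ∨ p0)
        [Ax] p0 ⊢ p0

Result: YES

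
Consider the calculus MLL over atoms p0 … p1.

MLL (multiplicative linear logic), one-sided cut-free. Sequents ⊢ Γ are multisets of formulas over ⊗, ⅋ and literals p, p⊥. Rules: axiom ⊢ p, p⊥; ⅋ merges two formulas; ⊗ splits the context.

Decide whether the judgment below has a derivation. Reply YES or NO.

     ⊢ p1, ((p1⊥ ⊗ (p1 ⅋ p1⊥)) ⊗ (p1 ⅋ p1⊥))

Derivation (root first):
[⊗]  ⊢ p1, ((p1⊥ ⊗ (p1 ⅋ p1⊥)) ⊗ (p1 ⅋ p1⊥))
  [⊗]  ⊢ p1, (p1⊥ ⊗ (p1 ⅋ p1⊥))
    [Ax]  ⊢ p1, p1⊥
    [⅋]  ⊢ (p1 ⅋ p1⊥)
      [Ax]  ⊢ p1, p1⊥
  [⅋]  ⊢ (p1 ⅋ p1⊥)
    [Ax]  ⊢ p1, p1⊥

Result: YES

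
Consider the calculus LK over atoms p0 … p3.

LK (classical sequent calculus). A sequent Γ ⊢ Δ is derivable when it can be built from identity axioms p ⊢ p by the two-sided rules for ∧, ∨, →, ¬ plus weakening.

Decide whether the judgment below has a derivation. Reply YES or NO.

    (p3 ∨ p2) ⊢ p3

Enumerate valuations to refute Γ ⊢ Δ:
  v=0000: Γ:[(p3 ∨ p2)=F] Δ:[p3=F] refutes=False
  v=0001: Γ:[(p3 ∨ p2)=T] Δ:[p3=T] refutes=False
  v=0010: Γ:[(p3 ∨ p2)=T] Δ:[p3=F] refutes=True  ← countermodel

Result: NO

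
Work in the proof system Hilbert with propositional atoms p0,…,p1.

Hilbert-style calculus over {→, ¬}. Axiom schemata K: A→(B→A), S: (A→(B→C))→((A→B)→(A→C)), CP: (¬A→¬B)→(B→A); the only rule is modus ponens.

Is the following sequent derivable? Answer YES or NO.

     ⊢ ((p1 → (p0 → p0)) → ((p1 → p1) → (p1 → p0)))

Truth-table refutation:
  v=00: Γ:[] Δ:[((p1 → (p0 → p0)) → ((p1 → p1) → (p1 → p0)))=T] refutes=False
  v=01: Γ:[] Δ:[((p1 → (p0 → p0)) → ((p1 → p1) → (p1 → p0)))=F] refutes=True  ← countermodel

Result: NO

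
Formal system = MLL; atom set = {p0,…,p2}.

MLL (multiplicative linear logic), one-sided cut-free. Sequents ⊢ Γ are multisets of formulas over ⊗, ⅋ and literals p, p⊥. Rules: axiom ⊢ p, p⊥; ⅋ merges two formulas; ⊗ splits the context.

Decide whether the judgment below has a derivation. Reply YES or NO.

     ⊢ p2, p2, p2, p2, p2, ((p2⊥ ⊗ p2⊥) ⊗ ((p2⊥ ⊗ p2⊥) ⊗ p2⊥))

Proof tree:
[⊗]  ⊢ p2, p2, p2, p2, p2, ((p2⊥ ⊗ p2⊥) ⊗ ((p2⊥ ⊗ p2⊥) ⊗ p2⊥))
  [⊗]  ⊢ p2, p2, (p2⊥ ⊗ p2⊥)
    [Ax]  ⊢ p2, p2⊥
    [Ax]  ⊢ p2, p2⊥
  [⊗]  ⊢ p2, p2, p2, ((p2⊥ ⊗ p2⊥) ⊗ p2⊥)
    [⊗]  ⊢ p2, p2, (p2⊥ ⊗ p2⊥)
      [Ax]  ⊢ p2, p2⊥
      [Ax]  ⊢ p2, p2⊥
    [Ax]  ⊢ p2, p2⊥

Result: YES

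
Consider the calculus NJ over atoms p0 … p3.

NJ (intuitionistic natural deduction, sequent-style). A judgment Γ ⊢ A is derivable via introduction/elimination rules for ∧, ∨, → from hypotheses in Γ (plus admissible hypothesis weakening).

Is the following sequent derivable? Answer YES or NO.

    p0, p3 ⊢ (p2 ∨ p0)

Proof tree:
[∨I₂] p0, p3 ⊢ (p2 ∨ p0)
  [Wk] p0, p3 ⊢ p0
    [Ax] p0 ⊢ p0

Result: YES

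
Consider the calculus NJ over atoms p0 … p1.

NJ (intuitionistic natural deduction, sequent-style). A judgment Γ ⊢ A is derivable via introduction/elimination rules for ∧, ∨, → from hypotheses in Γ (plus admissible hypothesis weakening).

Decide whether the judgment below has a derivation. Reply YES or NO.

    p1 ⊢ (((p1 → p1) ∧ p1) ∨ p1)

Derivation trace:
[∨I₁] p1 ⊢ (((p1 → p1) ∧ p1) ∨ p1)
  [∧I] p1 ⊢ ((p1 → p1) ∧ p1)
    [→I]  ⊢ (p1 → p1)
      [Ax] p1 ⊢ p1
    [Ax] p1 ⊢ p1

Result: YES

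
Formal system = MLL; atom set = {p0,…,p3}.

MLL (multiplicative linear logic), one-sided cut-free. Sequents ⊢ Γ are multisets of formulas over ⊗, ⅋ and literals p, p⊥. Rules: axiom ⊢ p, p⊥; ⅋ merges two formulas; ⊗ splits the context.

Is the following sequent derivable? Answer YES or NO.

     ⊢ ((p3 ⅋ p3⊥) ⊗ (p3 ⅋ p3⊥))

Proof tree:
[⊗]  ⊢ ((p3 ⅋ p3⊥) ⊗ (p3 ⅋ p3⊥))
  [⅋]  ⊢ (p3 ⅋ p3⊥)
    [Ax]  ⊢ p3, p3⊥
  [⅋]  ⊢ (p3 ⅋ p3⊥)
    [Ax]  ⊢ p3, p3⊥

Result: YES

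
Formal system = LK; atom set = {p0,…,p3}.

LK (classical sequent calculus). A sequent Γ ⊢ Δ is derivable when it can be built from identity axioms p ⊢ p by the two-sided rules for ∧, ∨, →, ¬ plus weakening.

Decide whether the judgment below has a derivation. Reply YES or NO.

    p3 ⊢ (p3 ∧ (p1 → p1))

Derivation trace:
[∧R] p3 ⊢ (p3 ∧ (p1 → p1))
  [Ax] p3 ⊢ p3
  [WL] p3 ⊢ (p1 → p1)
    [→R]  ⊢ (p1 → p1)
      [Ax] p1 ⊢ p1

Result: YES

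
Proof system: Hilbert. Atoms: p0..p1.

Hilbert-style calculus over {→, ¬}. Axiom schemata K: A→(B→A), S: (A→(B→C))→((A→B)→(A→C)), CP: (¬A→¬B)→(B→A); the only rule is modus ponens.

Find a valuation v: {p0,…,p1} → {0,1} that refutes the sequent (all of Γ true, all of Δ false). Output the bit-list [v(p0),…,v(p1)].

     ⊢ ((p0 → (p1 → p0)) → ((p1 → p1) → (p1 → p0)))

Enumerate valuations to refute Γ ⊢ Δ:
  v=00: Γ:[] Δ:[((p0 → (p1 → p0)) → ((p1 → p1) → (p1 → p0)))=T] refutes=False
  v=01: Γ:[] Δ:[((p0 → (p1 → p0)) → ((p1 → p1) → (p1 → p0)))=F] refutes=True  ← countermodel

Result: [0, 1]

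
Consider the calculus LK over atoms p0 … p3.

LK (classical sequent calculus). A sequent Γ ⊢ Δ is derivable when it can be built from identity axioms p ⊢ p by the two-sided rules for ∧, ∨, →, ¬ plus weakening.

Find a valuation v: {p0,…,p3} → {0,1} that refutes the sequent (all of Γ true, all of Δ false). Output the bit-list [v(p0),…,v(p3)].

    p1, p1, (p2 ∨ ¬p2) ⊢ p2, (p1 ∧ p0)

Search for a countermodel by truth-table:
  v=0000: Γ:[p1=F, p1=F, (p2 ∨ ¬p2)=T] Δ:[p2=F, (p1 ∧ p0)=F] refutes=False
  v=0001: Γ:[p1=F, p1=F, (p2 ∨ ¬p2)=T] Δ:[p2=F, (p1 ∧ p0)=F] refutes=False
  v=0010: Γ:[p1=F, p1=F, (p2 ∨ ¬p2)=T] Δ:[p2=T, (p1 ∧ p0)=F] refutes=False
  v=0011: Γ:[p1=F, p1=F, (p2 ∨ ¬p2)=T] Δ:[p2=T, (p1 ∧ p0)=F] refutes=False
  v=0100: Γ:[p1=T, p1=T, (p2 ∨ ¬p2)=T] Δ:[p2=F, (p1 ∧ p0)=F] refutes=True  ← countermodel

Result: [0, 1, 0, 0]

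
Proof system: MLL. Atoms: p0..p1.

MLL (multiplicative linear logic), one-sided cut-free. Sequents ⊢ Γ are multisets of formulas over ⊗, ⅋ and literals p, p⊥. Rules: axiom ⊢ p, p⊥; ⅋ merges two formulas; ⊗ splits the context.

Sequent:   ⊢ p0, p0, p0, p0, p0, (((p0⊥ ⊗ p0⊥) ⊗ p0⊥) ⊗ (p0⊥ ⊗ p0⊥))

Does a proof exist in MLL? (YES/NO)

Proof tree:
[⊗]  ⊢ p0, p0, p0, p0, p0, (((p0⊥ ⊗ p0⊥) ⊗ p0⊥) ⊗ (p0⊥ ⊗ p0⊥))
  [⊗]  ⊢ p0, p0, p0, ((p0⊥ ⊗ p0⊥) ⊗ p0⊥)
    [⊗]  ⊢ p0, p0, (p0⊥ ⊗ p0⊥)
      [Ax]  ⊢ p0, p0⊥
      [Ax]  ⊢ p0, p0⊥
    [Ax]  ⊢ p0, p0⊥
  [⊗]  ⊢ p0, p0, (p0⊥ ⊗ p0⊥)
    [Ax]  ⊢ p0, p0⊥
    [Ax]  ⊢ p0, p0⊥

Result: YES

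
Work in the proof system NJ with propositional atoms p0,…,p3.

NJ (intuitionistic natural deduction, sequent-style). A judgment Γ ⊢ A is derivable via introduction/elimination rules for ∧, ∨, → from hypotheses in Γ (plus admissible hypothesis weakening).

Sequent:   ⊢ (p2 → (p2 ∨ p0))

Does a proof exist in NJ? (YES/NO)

Derivation (root first):
[→I]  ⊢ (p2 → (p2 ∨ p0))
  [∨I₁] p2 ⊢ (p2 ∨ p0)
    [Ax] p2 ⊢ p2

Result: YES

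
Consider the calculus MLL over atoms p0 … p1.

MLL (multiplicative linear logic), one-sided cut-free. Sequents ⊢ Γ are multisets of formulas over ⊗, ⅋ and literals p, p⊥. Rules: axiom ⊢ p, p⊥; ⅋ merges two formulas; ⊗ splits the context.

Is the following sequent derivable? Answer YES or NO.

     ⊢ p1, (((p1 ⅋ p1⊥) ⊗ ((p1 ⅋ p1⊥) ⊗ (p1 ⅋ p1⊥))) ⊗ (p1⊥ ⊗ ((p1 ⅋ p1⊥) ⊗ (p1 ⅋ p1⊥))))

Derivation (root first):
[⊗]  ⊢ p1, (((p1 ⅋ p1⊥) ⊗ ((p1 ⅋ p1⊥) ⊗ (p1 ⅋ p1⊥))) ⊗ (p1⊥ ⊗ ((p1 ⅋ p1⊥) ⊗ (p1 ⅋ p1⊥))))
  [⊗]  ⊢ ((p1 ⅋ p1⊥) ⊗ ((p1 ⅋ p1⊥) ⊗ (p1 ⅋ p1⊥)))
    [⅋]  ⊢ (p1 ⅋ p1⊥)
      [Ax]  ⊢ p1, p1⊥
    [⊗]  ⊢ ((p1 ⅋ p1⊥) ⊗ (p1 ⅋ p1⊥))
      [⅋]  ⊢ (p1 ⅋ p1⊥)
        [Ax]  ⊢ p1, p1⊥
      [⅋]  ⊢ (p1 ⅋ p1⊥)
        [Ax]  ⊢ p1, p1⊥
  [⊗]  ⊢ p1, (p1⊥ ⊗ ((p1 ⅋ p1⊥) ⊗ (p1 ⅋ p1⊥)))
    [Ax]  ⊢ p1, p1⊥
    [⊗]  ⊢ ((p1 ⅋ p1⊥) ⊗ (p1 ⅋ p1⊥))
      [⅋]  ⊢ (p1 ⅋ p1⊥)
        [Ax]  ⊢ p1, p1⊥
      [⅋]  ⊢ (p1 ⅋ p1⊥)
        [Ax]  ⊢ p1, p1⊥

Result: YES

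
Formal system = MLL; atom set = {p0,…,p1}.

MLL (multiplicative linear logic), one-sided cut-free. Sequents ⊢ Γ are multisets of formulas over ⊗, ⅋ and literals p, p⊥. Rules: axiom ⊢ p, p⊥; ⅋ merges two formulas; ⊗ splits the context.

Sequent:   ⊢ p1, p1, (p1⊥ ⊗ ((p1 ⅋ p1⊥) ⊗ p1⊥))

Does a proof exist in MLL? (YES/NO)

Proof tree:
[⊗]  ⊢ p1, p1, (p1⊥ ⊗ ((p1 ⅋ p1⊥) ⊗ p1⊥))
  [Ax]  ⊢ p1, p1⊥
  [⊗]  ⊢ p1, ((p1 ⅋ p1⊥) ⊗ p1⊥)
    [⅋]  ⊢ (p1 ⅋ p1⊥)
      [Ax]  ⊢ p1, p1⊥
    [Ax]  ⊢ p1, p1⊥

Result: YES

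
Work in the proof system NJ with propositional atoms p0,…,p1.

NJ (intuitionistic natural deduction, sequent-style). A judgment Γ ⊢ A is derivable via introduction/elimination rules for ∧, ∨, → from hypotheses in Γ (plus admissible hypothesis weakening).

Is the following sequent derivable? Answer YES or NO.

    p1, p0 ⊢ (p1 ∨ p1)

Derivation trace:
[∨I₁] p1, p0 ⊢ (p1 ∨ p1)
  [Wk] p1, p0 ⊢ p1
    [Ax] p1 ⊢ p1

Result: YES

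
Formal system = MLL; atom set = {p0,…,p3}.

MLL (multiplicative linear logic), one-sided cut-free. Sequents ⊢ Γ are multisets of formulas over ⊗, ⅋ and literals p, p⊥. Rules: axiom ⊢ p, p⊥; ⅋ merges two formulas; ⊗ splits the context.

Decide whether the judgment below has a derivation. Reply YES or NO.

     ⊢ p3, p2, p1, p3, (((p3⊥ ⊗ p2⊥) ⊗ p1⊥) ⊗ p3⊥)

Derivation trace:
[⊗]  ⊢ p3, p2, p1, p3, (((p3⊥ ⊗ p2⊥) ⊗ p1⊥) ⊗ p3⊥)
  [⊗]  ⊢ p3, p2, p1, ((p3⊥ ⊗ p2⊥) ⊗ p1⊥)
    [⊗]  ⊢ p3, p2, (p3⊥ ⊗ p2⊥)
      [Ax]  ⊢ p3, p3⊥
      [Ax]  ⊢ p2, p2⊥
    [Ax]  ⊢ p1, p1⊥
  [Ax]  ⊢ p3, p3⊥

Result: YES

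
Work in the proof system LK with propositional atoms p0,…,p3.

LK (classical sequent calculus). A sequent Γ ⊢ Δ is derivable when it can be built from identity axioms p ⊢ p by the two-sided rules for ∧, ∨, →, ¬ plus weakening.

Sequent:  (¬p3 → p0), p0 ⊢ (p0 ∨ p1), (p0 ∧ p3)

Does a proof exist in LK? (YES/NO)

Derivation (root first):
[∧R] (¬p3 → p0), p0 ⊢ (p0 ∨ p1), (p0 ∧ p3)
  [Ax] p0 ⊢ p0
  [→L] (¬p3 → p0) ⊢ (p0 ∨ p1), p3
    [¬R]  ⊢ p3, ¬p3
      [Ax] p3 ⊢ p3
    [∨R] p0 ⊢ (p0 ∨ p1)
      [WR] p0 ⊢ p0, p1
        [Ax] p0 ⊢ p0

Result: YES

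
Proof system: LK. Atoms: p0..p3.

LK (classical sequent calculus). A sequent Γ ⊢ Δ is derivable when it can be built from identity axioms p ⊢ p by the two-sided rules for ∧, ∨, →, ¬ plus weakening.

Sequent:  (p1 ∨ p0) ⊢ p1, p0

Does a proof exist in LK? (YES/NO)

Derivation (root first):
[∨L] (p1 ∨ p0) ⊢ p1, p0
  [Ax] p1 ⊢ p1
  [WR] p0 ⊢ p0, p1
    [Ax] p0 ⊢ p0

Result: YES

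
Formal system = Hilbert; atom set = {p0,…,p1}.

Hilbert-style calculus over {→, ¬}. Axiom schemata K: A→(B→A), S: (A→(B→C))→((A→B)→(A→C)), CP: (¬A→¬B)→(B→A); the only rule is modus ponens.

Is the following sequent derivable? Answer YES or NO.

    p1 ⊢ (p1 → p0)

Enumerate valuations to refute Γ ⊢ Δ:
  v=00: Γ:[p1=F] Δ:[(p1 → p0)=T] refutes=False
  v=01: Γ:[p1=T] Δ:[(p1 → p0)=F] refutes=True  ← countermodel

Result: NO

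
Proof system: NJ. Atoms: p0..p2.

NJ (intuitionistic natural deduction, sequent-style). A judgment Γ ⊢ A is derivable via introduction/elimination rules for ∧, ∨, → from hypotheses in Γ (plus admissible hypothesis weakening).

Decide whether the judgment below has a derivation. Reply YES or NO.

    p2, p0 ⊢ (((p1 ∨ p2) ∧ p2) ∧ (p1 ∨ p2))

Derivation (root first):
[∧I] p2, p0 ⊢ (((p1 ∨ p2) ∧ p2) ∧ (p1 ∨ p2))
  [∧I] p2, p0 ⊢ ((p1 ∨ p2) ∧ p2)
    [Wk] p2, p0 ⊢ (p1 ∨ p2)
      [∨I₂] p2 ⊢ (p1 ∨ p2)
        [Ax] p2 ⊢ p2
    [Ax] p2 ⊢ p2
  [∨I₂] p2 ⊢ (p1 ∨ p2)
    [Ax] p2 ⊢ p2

Result: YES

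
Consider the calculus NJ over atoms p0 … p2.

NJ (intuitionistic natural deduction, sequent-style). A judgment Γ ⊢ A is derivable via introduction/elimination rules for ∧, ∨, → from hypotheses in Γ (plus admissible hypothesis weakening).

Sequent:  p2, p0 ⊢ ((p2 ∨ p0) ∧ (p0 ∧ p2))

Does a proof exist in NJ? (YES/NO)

Derivation trace:
[∧I] p2, p0 ⊢ ((p2 ∨ p0) ∧ (p0 ∧ p2))
  [∨I₂] p0 ⊢ (p2 ∨ p0)
    [Ax] p0 ⊢ p0
  [∧I] p2, p0 ⊢ (p0 ∧ p2)
    [Ax] p0 ⊢ p0
    [Ax] p2 ⊢ p2

Result: YES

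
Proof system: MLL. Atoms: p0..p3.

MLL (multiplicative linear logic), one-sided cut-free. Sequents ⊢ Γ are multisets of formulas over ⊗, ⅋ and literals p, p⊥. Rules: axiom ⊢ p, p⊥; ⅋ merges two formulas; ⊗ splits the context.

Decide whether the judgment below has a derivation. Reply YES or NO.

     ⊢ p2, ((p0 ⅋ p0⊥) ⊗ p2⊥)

Derivation (root first):
[⊗]  ⊢ p2, ((p0 ⅋ p0⊥) ⊗ p2⊥)
  [⅋]  ⊢ (p0 ⅋ p0⊥)
    [Ax]  ⊢ p0, p0⊥
  [Ax]  ⊢ p2, p2⊥

Result: YES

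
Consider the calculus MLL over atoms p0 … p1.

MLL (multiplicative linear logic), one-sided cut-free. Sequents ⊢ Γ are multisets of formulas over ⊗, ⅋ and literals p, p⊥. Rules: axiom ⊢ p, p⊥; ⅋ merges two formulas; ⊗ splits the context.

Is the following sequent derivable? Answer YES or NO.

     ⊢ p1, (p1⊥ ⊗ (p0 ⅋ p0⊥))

Derivation (root first):
[⊗]  ⊢ p1, (p1⊥ ⊗ (p0 ⅋ p0⊥))
  [Ax]  ⊢ p1, p1⊥
  [⅋]  ⊢ (p0 ⅋ p0⊥)
    [Ax]  ⊢ p0, p0⊥

Result: YES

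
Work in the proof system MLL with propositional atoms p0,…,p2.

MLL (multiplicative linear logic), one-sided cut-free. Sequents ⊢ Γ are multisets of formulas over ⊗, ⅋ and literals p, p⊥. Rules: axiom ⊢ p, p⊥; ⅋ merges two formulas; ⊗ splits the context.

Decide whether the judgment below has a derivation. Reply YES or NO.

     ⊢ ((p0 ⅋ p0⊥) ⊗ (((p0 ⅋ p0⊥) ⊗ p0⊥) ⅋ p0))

Derivation trace:
[⊗]  ⊢ ((p0 ⅋ p0⊥) ⊗ (((p0 ⅋ p0⊥) ⊗ p0⊥) ⅋ p0))
  [⅋]  ⊢ (p0 ⅋ p0⊥)
    [Ax]  ⊢ p0, p0⊥
  [⅋]  ⊢ (((p0 ⅋ p0⊥) ⊗ p0⊥) ⅋ p0)
    [⊗]  ⊢ p0, ((p0 ⅋ p0⊥) ⊗ p0⊥)
      [⅋]  ⊢ (p0 ⅋ p0⊥)
        [Ax]  ⊢ p0, p0⊥
      [Ax]  ⊢ p0, p0⊥

Result: YES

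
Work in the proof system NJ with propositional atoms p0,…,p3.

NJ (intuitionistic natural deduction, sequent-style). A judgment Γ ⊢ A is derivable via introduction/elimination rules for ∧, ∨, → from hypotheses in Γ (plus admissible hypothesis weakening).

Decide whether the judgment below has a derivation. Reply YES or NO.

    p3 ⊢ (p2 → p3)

Derivation trace:
[→I] p3 ⊢ (p2 → p3)
  [Wk] p3, p2 ⊢ p3
    [Ax] p3 ⊢ p3

Result: YES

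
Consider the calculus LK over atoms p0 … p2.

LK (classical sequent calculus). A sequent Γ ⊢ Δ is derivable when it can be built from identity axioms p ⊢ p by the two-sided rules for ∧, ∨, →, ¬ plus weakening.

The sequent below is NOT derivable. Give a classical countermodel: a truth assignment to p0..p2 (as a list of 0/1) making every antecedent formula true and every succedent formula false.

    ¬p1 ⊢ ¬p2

Search for a countermodel by truth-table:
  v=000: Γ:[¬p1=T] Δ:[¬p2=T] refutes=False
  v=001: Γ:[¬p1=T] Δ:[¬p2=F] refutes=True  ← countermodel

Result: [0, 0, 1]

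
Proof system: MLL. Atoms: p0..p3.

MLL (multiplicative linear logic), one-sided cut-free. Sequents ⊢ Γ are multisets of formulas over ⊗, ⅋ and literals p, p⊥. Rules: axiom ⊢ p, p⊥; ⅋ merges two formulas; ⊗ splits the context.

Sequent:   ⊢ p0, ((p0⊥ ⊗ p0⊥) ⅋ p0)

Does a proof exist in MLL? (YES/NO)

Proof tree:
[⅋]  ⊢ p0, ((p0⊥ ⊗ p0⊥) ⅋ p0)
  [⊗]  ⊢ p0, p0, (p0⊥ ⊗ p0⊥)
    [Ax]  ⊢ p0, p0⊥
    [Ax]  ⊢ p0, p0⊥

Result: YES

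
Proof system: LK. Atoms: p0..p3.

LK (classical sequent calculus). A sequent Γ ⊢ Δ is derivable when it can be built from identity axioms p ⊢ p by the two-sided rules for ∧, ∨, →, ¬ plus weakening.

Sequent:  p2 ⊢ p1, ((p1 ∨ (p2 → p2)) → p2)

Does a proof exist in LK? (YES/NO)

Proof tree:
[→R] p2 ⊢ p1, ((p1 ∨ (p2 → p2)) → p2)
  [∨L] p2, (p1 ∨ (p2 → p2)) ⊢ p1, p2
    [Ax] p1 ⊢ p1
    [WR] p2, (p2 → p2) ⊢ p2, p2
      [→L] p2, (p2 → p2) ⊢ p2
        [Ax] p2 ⊢ p2
        [Ax] p2 ⊢ p2

Result: YES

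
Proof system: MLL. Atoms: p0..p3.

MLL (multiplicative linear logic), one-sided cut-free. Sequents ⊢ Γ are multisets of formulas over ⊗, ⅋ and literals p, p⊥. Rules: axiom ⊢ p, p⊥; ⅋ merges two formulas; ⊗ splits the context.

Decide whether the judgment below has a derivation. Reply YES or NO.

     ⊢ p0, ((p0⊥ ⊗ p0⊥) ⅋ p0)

Derivation (root first):
[⅋]  ⊢ p0, ((p0⊥ ⊗ p0⊥) ⅋ p0)
  [⊗]  ⊢ p0, p0, (p0⊥ ⊗ p0⊥)
    [Ax]  ⊢ p0, p0⊥
    [Ax]  ⊢ p0, p0⊥

Result: YES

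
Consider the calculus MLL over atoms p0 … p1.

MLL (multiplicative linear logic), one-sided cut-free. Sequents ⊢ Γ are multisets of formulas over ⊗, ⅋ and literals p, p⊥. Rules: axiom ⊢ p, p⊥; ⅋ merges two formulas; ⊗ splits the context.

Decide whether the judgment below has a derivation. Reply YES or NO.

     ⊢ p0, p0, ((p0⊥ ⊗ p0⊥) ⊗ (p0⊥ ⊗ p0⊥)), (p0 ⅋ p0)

Derivation (root first):
[⅋]  ⊢ p0, p0, ((p0⊥ ⊗ p0⊥) ⊗ (p0⊥ ⊗ p0⊥)), (p0 ⅋ p0)
  [⊗]  ⊢ p0, p0, p0, p0, ((p0⊥ ⊗ p0⊥) ⊗ (p0⊥ ⊗ p0⊥))
    [⊗]  ⊢ p0, p0, (p0⊥ ⊗ p0⊥)
      [Ax]  ⊢ p0, p0⊥
      [Ax]  ⊢ p0, p0⊥
    [⊗]  ⊢ p0, p0, (p0⊥ ⊗ p0⊥)
      [Ax]  ⊢ p0, p0⊥
      [Ax]  ⊢ p0, p0⊥

Result: YES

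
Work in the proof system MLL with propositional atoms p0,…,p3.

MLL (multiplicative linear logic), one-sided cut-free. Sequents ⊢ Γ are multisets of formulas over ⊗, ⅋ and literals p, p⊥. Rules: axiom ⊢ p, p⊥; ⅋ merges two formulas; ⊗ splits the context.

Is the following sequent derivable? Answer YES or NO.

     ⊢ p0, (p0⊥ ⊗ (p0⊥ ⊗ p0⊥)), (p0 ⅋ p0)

Derivation (root first):
[⅋]  ⊢ p0, (p0⊥ ⊗ (p0⊥ ⊗ p0⊥)), (p0 ⅋ p0)
  [⊗]  ⊢ p0, p0, p0, (p0⊥ ⊗ (p0⊥ ⊗ p0⊥))
    [Ax]  ⊢ p0, p0⊥
    [⊗]  ⊢ p0, p0, (p0⊥ ⊗ p0⊥)
      [Ax]  ⊢ p0, p0⊥
      [Ax]  ⊢ p0, p0⊥

Result: YES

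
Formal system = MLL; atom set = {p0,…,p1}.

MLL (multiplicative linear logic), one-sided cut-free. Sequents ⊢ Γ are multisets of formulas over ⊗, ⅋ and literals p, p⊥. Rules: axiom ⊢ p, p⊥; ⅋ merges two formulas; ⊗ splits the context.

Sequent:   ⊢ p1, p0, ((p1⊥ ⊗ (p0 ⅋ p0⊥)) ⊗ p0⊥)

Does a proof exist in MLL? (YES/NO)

Derivation trace:
[⊗]  ⊢ p1, p0, ((p1⊥ ⊗ (p0 ⅋ p0⊥)) ⊗ p0⊥)
  [⊗]  ⊢ p1, (p1⊥ ⊗ (p0 ⅋ p0⊥))
    [Ax]  ⊢ p1, p1⊥
    [⅋]  ⊢ (p0 ⅋ p0⊥)
      [Ax]  ⊢ p0, p0⊥
  [Ax]  ⊢ p0, p0⊥

Result: YES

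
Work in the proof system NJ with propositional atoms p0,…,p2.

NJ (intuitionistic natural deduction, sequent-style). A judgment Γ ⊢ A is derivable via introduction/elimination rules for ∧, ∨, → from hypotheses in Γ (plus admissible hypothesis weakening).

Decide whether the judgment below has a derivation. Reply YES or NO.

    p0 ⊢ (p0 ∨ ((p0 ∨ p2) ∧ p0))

Derivation trace:
[∨I₂] p0 ⊢ (p0 ∨ ((p0 ∨ p2) ∧ p0))
  [∧I] p0 ⊢ ((p0 ∨ p2) ∧ p0)
    [∨I₁] p0 ⊢ (p0 ∨ p2)
      [Ax] p0 ⊢ p0
    [Ax] p0 ⊢ p0

Result: YES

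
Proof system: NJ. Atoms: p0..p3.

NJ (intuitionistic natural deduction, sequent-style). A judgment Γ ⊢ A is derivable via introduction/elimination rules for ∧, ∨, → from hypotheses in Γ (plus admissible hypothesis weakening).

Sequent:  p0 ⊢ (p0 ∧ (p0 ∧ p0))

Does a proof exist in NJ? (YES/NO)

Proof tree:
[∧I] p0 ⊢ (p0 ∧ (p0 ∧ p0))
  [Ax] p0 ⊢ p0
  [∧I] p0 ⊢ (p0 ∧ p0)
    [Ax] p0 ⊢ p0
    [Ax] p0 ⊢ p0

Result: YES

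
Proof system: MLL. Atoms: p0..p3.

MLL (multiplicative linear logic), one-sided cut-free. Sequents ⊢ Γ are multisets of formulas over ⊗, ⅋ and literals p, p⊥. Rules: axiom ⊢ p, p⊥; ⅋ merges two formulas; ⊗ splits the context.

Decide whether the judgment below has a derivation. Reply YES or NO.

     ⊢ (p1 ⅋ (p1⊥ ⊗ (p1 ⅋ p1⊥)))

Proof tree:
[⅋]  ⊢ (p1 ⅋ (p1⊥ ⊗ (p1 ⅋ p1⊥)))
  [⊗]  ⊢ p1, (p1⊥ ⊗ (p1 ⅋ p1⊥))
    [Ax]  ⊢ p1, p1⊥
    [⅋]  ⊢ (p1 ⅋ p1⊥)
      [Ax]  ⊢ p1, p1⊥

Result: YES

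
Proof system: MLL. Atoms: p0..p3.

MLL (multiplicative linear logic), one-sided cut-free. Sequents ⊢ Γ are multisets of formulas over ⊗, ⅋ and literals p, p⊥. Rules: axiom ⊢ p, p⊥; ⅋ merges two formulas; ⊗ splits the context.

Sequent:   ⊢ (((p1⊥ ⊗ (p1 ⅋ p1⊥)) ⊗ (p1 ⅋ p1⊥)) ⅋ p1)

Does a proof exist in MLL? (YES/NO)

Derivation trace:
[⅋]  ⊢ (((p1⊥ ⊗ (p1 ⅋ p1⊥)) ⊗ (p1 ⅋ p1⊥)) ⅋ p1)
  [⊗]  ⊢ p1, ((p1⊥ ⊗ (p1 ⅋ p1⊥)) ⊗ (p1 ⅋ p1⊥))
    [⊗]  ⊢ p1, (p1⊥ ⊗ (p1 ⅋ p1⊥))
      [Ax]  ⊢ p1, p1⊥
      [⅋]  ⊢ (p1 ⅋ p1⊥)
        [Ax]  ⊢ p1, p1⊥
    [⅋]  ⊢ (p1 ⅋ p1⊥)
      [Ax]  ⊢ p1, p1⊥

Result: YES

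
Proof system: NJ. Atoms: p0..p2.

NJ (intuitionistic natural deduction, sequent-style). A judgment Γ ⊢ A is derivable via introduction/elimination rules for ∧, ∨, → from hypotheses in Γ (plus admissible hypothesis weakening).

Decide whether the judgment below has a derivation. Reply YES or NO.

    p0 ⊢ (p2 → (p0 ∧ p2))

Proof tree:
[→I] p0 ⊢ (p2 → (p0 ∧ p2))
  [∧I] p2, p0 ⊢ (p0 ∧ p2)
    [Ax] p0 ⊢ p0
    [Ax] p2 ⊢ p2

Result: YES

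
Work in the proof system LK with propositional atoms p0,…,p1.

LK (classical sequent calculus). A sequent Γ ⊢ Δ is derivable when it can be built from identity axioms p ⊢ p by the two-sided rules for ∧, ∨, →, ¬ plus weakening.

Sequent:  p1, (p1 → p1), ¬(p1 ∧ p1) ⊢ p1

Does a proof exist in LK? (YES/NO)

Proof tree:
[¬L] p1, (p1 → p1), ¬(p1 ∧ p1) ⊢ p1
  [WR] p1, (p1 → p1) ⊢ (p1 ∧ p1), p1
    [→L] p1, (p1 → p1) ⊢ (p1 ∧ p1)
      [Ax] p1 ⊢ p1
      [∧R] p1 ⊢ (p1 ∧ p1)
        [Ax] p1 ⊢ p1
        [Ax] p1 ⊢ p1

Result: YES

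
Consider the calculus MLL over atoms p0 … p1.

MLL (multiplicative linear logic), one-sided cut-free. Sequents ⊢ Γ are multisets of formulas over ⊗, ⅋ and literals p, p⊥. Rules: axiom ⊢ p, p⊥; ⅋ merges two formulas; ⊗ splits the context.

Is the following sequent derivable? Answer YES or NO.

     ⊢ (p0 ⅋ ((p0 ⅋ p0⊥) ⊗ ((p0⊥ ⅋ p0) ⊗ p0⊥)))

Proof tree:
[⅋]  ⊢ (p0 ⅋ ((p0 ⅋ p0⊥) ⊗ ((p0⊥ ⅋ p0) ⊗ p0⊥)))
  [⊗]  ⊢ p0, ((p0 ⅋ p0⊥) ⊗ ((p0⊥ ⅋ p0) ⊗ p0⊥))
    [⅋]  ⊢ (p0 ⅋ p0⊥)
      [Ax]  ⊢ p0, p0⊥
    [⊗]  ⊢ p0, ((p0⊥ ⅋ p0) ⊗ p0⊥)
      [⅋]  ⊢ (p0⊥ ⅋ p0)
        [Ax]  ⊢ p0, p0⊥
      [Ax]  ⊢ p0, p0⊥

Result: YES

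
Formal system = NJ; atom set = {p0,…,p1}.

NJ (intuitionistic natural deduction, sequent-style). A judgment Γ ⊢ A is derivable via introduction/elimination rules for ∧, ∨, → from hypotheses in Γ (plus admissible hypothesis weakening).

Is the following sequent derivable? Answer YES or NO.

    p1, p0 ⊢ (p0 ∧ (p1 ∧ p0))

Derivation trace:
[∧I] p1, p0 ⊢ (p0 ∧ (p1 ∧ p0))
  [Ax] p0 ⊢ p0
  [∧I] p1, p0 ⊢ (p1 ∧ p0)
    [Ax] p1 ⊢ p1
    [Ax] p0 ⊢ p0

Result: YES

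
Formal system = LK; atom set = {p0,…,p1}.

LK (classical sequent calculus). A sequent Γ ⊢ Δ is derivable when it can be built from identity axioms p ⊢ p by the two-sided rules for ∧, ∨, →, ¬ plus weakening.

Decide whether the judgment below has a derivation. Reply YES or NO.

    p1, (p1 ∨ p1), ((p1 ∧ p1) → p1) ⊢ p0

Search for a countermodel by truth-table:
  v=00: Γ:[p1=F, (p1 ∨ p1)=F, ((p1 ∧ p1) → p1)=T] Δ:[p0=F] refutes=False
  v=01: Γ:[p1=T, (p1 ∨ p1)=T, ((p1 ∧ p1) → p1)=T] Δ:[p0=F] refutes=True  ← countermodel

Result: NO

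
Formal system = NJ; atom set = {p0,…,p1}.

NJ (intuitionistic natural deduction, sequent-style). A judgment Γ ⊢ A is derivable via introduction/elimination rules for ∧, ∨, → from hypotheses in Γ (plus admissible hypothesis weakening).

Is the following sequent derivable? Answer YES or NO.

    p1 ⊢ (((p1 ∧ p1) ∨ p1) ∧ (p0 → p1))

Derivation (root first):
[∧I] p1 ⊢ (((p1 ∧ p1) ∨ p1) ∧ (p0 → p1))
  [∨I₁] p1 ⊢ ((p1 ∧ p1) ∨ p1)
    [∧I] p1 ⊢ (p1 ∧ p1)
      [Ax] p1 ⊢ p1
      [Ax] p1 ⊢ p1
  [→I] p1 ⊢ (p0 → p1)
    [Wk] p1, p0 ⊢ p1
      [Ax] p1 ⊢ p1

Result: YES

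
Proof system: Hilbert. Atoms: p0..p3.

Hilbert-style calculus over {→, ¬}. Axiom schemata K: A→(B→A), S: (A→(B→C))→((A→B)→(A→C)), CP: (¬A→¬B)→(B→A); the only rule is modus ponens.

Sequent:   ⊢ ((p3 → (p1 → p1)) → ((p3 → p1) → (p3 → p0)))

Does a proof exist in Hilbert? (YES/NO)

Enumerate valuations to refute Γ ⊢ Δ:
  v=0000: Γ:[] Δ:[((p3 → (p1 → p1)) → ((p3 → p1) → (p3 → p0)))=T] refutes=False
  v=0001: Γ:[] Δ:[((p3 → (p1 → p1)) → ((p3 → p1) → (p3 → p0)))=T] refutes=False
  v=0010: Γ:[] Δ:[((p3 → (p1 → p1)) → ((p3 → p1) → (p3 → p0)))=T] refutes=False
  v=0011: Γ:[] Δ:[((p3 → (p1 → p1)) → ((p3 → p1) → (p3 → p0)))=T] refutes=False
  v=0100: Γ:[] Δ:[((p3 → (p1 → p1)) → ((p3 → p1) → (p3 → p0)))=T] refutes=False
  v=0101: Γ:[] Δ:[((p3 → (p1 → p1)) → ((p3 → p1) → (p3 → p0)))=F] refutes=True  ← countermodel

Result: NO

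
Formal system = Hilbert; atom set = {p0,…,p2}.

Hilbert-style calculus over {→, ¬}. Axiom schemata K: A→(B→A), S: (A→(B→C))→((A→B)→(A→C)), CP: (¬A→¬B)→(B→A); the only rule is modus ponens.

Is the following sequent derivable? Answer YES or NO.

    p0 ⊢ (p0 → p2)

Truth-table refutation:
  v=000: Γ:[p0=F] Δ:[(p0 → p2)=T] refutes=False
  v=001: Γ:[p0=F] Δ:[(p0 → p2)=T] refutes=False
  v=010: Γ:[p0=F] Δ:[(p0 → p2)=T] refutes=False
  v=011: Γ:[p0=F] Δ:[(p0 → p2)=T] refutes=False
  v=100: Γ:[p0=T] Δ:[(p0 → p2)=F] refutes=True  ← countermodel

Result: NO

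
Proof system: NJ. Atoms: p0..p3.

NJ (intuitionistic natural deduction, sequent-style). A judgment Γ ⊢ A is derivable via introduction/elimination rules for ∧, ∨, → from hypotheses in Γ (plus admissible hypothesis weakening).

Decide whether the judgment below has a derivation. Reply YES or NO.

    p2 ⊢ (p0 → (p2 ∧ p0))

Derivation (root first):
[→I] p2 ⊢ (p0 → (p2 ∧ p0))
  [∧I] p2, p0 ⊢ (p2 ∧ p0)
    [Ax] p2 ⊢ p2
    [→E] p0 ⊢ p0
      [→I]  ⊢ (p0 → p0)
        [Ax] p0 ⊢ p0
      [Ax] p0 ⊢ p0

Result: YES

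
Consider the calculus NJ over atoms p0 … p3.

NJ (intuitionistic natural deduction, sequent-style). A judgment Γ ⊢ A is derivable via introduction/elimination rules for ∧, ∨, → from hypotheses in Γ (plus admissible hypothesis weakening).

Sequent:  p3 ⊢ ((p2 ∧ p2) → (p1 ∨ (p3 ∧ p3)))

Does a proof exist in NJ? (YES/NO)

Proof tree:
[→I] p3 ⊢ ((p2 ∧ p2) → (p1 ∨ (p3 ∧ p3)))
  [∨I₂] (p2 ∧ p2), p3 ⊢ (p1 ∨ (p3 ∧ p3))
    [∧I] (p2 ∧ p2), p3 ⊢ (p3 ∧ p3)
      [Ax] p3 ⊢ p3
      [Wk] p3, (p2 ∧ p2) ⊢ p3
        [Ax] p3 ⊢ p3

Result: YES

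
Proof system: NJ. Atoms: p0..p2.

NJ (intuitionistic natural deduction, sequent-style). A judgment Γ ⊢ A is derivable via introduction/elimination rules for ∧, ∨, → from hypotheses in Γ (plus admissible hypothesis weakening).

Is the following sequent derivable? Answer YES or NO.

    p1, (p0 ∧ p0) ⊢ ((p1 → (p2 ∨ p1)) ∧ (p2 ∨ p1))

Derivation trace:
[∧I] p1, (p0 ∧ p0) ⊢ ((p1 → (p2 ∨ p1)) ∧ (p2 ∨ p1))
  [→I]  ⊢ (p1 → (p2 ∨ p1))
    [∨I₂] p1 ⊢ (p2 ∨ p1)
      [Ax] p1 ⊢ p1
  [Wk] p1, (p0 ∧ p0) ⊢ (p2 ∨ p1)
    [∨I₂] p1 ⊢ (p2 ∨ p1)
      [Ax] p1 ⊢ p1

Result: YES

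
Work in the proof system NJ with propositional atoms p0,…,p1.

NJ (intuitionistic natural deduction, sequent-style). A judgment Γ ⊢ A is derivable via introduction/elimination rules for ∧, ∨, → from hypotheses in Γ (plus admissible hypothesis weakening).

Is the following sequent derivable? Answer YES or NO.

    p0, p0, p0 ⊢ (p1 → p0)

Derivation trace:
[→I] p0, p0, p0 ⊢ (p1 → p0)
  [Wk] p0, p0, p1, p0 ⊢ p0
    [Wk] p0, p0, p1 ⊢ p0
      [Wk] p0, p0 ⊢ p0
        [Ax] p0 ⊢ p0

Result: YES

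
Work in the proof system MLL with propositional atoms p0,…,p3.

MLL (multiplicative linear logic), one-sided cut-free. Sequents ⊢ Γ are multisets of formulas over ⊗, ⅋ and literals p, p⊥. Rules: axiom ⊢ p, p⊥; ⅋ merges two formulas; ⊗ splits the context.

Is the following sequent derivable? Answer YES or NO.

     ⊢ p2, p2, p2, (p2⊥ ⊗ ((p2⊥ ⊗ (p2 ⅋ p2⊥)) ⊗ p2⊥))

Proof tree:
[⊗]  ⊢ p2, p2, p2, (p2⊥ ⊗ ((p2⊥ ⊗ (p2 ⅋ p2⊥)) ⊗ p2⊥))
  [Ax]  ⊢ p2, p2⊥
  [⊗]  ⊢ p2, p2, ((p2⊥ ⊗ (p2 ⅋ p2⊥)) ⊗ p2⊥)
    [⊗]  ⊢ p2, (p2⊥ ⊗ (p2 ⅋ p2⊥))
      [Ax]  ⊢ p2, p2⊥
      [⅋]  ⊢ (p2 ⅋ p2⊥)
        [Ax]  ⊢ p2, p2⊥
    [Ax]  ⊢ p2, p2⊥

Result: YES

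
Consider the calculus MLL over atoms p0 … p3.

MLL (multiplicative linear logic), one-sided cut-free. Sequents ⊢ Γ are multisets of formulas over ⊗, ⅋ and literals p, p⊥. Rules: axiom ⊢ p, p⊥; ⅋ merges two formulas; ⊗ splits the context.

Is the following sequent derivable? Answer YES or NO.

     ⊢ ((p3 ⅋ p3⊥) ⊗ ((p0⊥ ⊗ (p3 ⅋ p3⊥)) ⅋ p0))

Derivation (root first):
[⊗]  ⊢ ((p3 ⅋ p3⊥) ⊗ ((p0⊥ ⊗ (p3 ⅋ p3⊥)) ⅋ p0))
  [⅋]  ⊢ (p3 ⅋ p3⊥)
    [Ax]  ⊢ p3, p3⊥
  [⅋]  ⊢ ((p0⊥ ⊗ (p3 ⅋ p3⊥)) ⅋ p0)
    [⊗]  ⊢ p0, (p0⊥ ⊗ (p3 ⅋ p3⊥))
      [Ax]  ⊢ p0, p0⊥
      [⅋]  ⊢ (p3 ⅋ p3⊥)
        [Ax]  ⊢ p3, p3⊥

Result: YES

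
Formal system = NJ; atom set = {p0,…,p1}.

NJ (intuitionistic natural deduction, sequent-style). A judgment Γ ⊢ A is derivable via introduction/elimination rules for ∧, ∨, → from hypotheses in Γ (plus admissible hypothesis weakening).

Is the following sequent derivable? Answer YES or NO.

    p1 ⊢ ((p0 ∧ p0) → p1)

Derivation trace:
[→I] p1 ⊢ ((p0 ∧ p0) → p1)
  [Wk] p1, (p0 ∧ p0) ⊢ p1
    [Ax] p1 ⊢ p1

Result: YES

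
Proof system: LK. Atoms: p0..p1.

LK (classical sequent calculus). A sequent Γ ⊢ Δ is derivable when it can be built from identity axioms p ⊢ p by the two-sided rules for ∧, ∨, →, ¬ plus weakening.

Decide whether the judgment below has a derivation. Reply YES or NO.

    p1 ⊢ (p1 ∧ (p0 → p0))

Derivation (root first):
[∧R] p1 ⊢ (p1 ∧ (p0 → p0))
  [Ax] p1 ⊢ p1
  [→R]  ⊢ (p0 → p0)
    [Ax] p0 ⊢ p0

Result: YES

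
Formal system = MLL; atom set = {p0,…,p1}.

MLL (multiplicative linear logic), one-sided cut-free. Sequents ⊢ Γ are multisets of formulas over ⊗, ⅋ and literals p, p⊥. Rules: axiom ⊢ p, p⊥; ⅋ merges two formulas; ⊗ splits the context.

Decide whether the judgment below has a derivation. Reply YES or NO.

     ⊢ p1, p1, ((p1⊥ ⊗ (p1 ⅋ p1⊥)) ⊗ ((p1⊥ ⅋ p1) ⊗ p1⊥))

Derivation (root first):
[⊗]  ⊢ p1, p1, ((p1⊥ ⊗ (p1 ⅋ p1⊥)) ⊗ ((p1⊥ ⅋ p1) ⊗ p1⊥))
  [⊗]  ⊢ p1, (p1⊥ ⊗ (p1 ⅋ p1⊥))
    [Ax]  ⊢ p1, p1⊥
    [⅋]  ⊢ (p1 ⅋ p1⊥)
      [Ax]  ⊢ p1, p1⊥
  [⊗]  ⊢ p1, ((p1⊥ ⅋ p1) ⊗ p1⊥)
    [⅋]  ⊢ (p1⊥ ⅋ p1)
      [Ax]  ⊢ p1, p1⊥
    [Ax]  ⊢ p1, p1⊥

Result: YES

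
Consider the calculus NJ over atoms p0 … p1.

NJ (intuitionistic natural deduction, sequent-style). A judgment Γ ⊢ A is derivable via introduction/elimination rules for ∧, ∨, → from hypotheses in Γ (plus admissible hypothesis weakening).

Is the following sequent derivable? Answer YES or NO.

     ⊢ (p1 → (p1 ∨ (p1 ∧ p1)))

Derivation trace:
[→I]  ⊢ (p1 → (p1 ∨ (p1 ∧ p1)))
  [∨I₂] p1 ⊢ (p1 ∨ (p1 ∧ p1))
    [∧I] p1 ⊢ (p1 ∧ p1)
      [Ax] p1 ⊢ p1
      [Ax] p1 ⊢ p1

Result: YES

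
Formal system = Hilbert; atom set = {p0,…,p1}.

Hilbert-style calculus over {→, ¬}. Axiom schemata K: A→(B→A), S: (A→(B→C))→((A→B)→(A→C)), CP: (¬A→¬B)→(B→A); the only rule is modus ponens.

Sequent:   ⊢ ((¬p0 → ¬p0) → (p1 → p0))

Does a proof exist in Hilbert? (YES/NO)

Search for a countermodel by truth-table:
  v=00: Γ:[] Δ:[((¬p0 → ¬p0) → (p1 → p0))=T] refutes=False
  v=01: Γ:[] Δ:[((¬p0 → ¬p0) → (p1 → p0))=F] refutes=True  ← countermodel

Result: NO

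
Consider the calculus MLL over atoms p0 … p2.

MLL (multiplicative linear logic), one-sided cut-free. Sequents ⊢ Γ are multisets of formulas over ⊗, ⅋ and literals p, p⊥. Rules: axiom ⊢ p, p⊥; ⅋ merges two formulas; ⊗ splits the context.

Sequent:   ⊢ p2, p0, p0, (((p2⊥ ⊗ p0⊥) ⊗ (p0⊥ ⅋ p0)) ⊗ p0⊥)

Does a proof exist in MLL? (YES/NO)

Derivation (root first):
[⊗]  ⊢ p2, p0, p0, (((p2⊥ ⊗ p0⊥) ⊗ (p0⊥ ⅋ p0)) ⊗ p0⊥)
  [⊗]  ⊢ p2, p0, ((p2⊥ ⊗ p0⊥) ⊗ (p0⊥ ⅋ p0))
    [⊗]  ⊢ p2, p0, (p2⊥ ⊗ p0⊥)
      [Ax]  ⊢ p2, p2⊥
      [Ax]  ⊢ p0, p0⊥
    [⅋]  ⊢ (p0⊥ ⅋ p0)
      [Ax]  ⊢ p0, p0⊥
  [Ax]  ⊢ p0, p0⊥

Result: YES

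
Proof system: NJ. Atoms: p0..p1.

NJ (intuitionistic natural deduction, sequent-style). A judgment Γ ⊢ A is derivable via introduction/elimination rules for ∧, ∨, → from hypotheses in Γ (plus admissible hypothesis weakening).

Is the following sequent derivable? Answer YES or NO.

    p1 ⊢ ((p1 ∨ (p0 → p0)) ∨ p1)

Proof tree:
[Wk] p1 ⊢ ((p1 ∨ (p0 → p0)) ∨ p1)
  [∨I₁]  ⊢ ((p1 ∨ (p0 → p0)) ∨ p1)
    [∨I₂]  ⊢ (p1 ∨ (p0 → p0))
      [→I]  ⊢ (p0 → p0)
        [Ax] p0 ⊢ p0

Result: YES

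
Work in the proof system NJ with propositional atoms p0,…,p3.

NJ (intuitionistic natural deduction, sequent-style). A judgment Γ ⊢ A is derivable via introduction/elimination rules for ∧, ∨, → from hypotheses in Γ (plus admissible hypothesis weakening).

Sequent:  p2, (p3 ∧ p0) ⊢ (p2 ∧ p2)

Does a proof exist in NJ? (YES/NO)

Proof tree:
[∧I] p2, (p3 ∧ p0) ⊢ (p2 ∧ p2)
  [Ax] p2 ⊢ p2
  [Wk] p2, (p3 ∧ p0) ⊢ p2
    [Ax] p2 ⊢ p2

Result: YES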